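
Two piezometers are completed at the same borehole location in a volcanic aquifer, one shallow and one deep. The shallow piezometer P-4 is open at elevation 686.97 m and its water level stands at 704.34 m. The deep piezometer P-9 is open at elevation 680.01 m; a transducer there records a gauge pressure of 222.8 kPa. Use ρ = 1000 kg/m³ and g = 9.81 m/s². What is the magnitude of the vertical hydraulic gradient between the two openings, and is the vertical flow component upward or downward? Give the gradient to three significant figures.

|i_v| ≈ 0.233; vertical flow is downward

Total head at P-4: h = 704.34 m (water level in the standpipe).
Pressure head at P-9: ψ = P/(ρg) = 222.8×1000 / (1000 × 9.81) = 22.71 m.
Total head at P-9: h = z + ψ = 680.01 + 22.71 = 702.72 m.
Δh = h(P-4) − h(P-9) = 704.34 − 702.72 = 1.62 m.
Vertical separation Δz = 686.97 − 680.01 = 6.96 m.
|i_v| = |Δh| / Δz = 1.62 / 6.96 = 0.233.
Head is higher in the shallow piezometer, so vertical flow is downward (recharge condition).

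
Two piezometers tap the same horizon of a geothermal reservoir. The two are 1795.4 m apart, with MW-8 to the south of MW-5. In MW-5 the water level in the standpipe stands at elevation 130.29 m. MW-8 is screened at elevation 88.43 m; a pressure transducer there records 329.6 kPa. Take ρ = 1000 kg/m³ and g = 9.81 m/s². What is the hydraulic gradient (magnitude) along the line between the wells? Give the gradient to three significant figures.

Total head at MW-5: h = 130.29 m (water level in the piezometer is the total head).
Pressure head at MW-8: ψ = P/(ρg) = 329.6×1000 / (1000 × 9.81) = 33.60 m.
Total head at MW-8: h = z + ψ = 88.43 + 33.60 = 122.03 m.
Head difference: h(MW-5) − h(MW-8) = 130.29 − 122.03 = 8.26 m.
Hydraulic gradient: i = |Δh| / L = 8.26 / 1795.4 = 0.00460.

i ≈ 0.00460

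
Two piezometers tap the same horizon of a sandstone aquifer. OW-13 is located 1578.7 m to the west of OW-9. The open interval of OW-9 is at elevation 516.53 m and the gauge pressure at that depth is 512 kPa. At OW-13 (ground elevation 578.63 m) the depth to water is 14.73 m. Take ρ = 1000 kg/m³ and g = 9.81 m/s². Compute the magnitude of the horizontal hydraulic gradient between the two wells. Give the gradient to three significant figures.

Pressure head at OW-9: ψ = P/(ρg) = 512×1000 / (1000 × 9.81) = 52.19 m.
Total head at OW-9: h = z + ψ = 516.53 + 52.19 = 568.72 m.
Total head at OW-13: h = 578.63 − 14.73 = 563.90 m.
Head difference: h(OW-9) − h(OW-13) = 568.72 − 563.90 = 4.82 m.
Hydraulic gradient: i = |Δh| / L = 4.82 / 1578.7 = 0.00305.

i ≈ 0.00305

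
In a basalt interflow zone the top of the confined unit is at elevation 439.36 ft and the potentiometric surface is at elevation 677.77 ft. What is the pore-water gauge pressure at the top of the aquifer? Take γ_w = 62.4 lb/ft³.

P ≈ 103 psi

Pressure head at the aquifer top: ψ = h − z = 677.77 − 439.36 = 238.41 ft.
P = γψ/144 = 62.4 × 238.41 / 144 = 103 psi.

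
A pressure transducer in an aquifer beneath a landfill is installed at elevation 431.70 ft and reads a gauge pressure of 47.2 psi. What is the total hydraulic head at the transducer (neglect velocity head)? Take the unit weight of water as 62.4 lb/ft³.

ψ = 144·P/γ = 144 × 47.2 / 62.4 = 108.92 ft.
h = z + ψ = 431.70 + 108.92 = 540.62 ft.

h ≈ 540.62 ft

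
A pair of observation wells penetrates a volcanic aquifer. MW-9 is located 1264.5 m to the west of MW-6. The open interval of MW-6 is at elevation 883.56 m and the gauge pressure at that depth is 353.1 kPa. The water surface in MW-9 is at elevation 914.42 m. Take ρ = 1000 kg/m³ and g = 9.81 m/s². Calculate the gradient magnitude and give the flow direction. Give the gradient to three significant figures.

Pressure head at MW-6: ψ = P/(ρg) = 353.1×1000 / (1000 × 9.81) = 35.99 m.
Total head at MW-6: h = z + ψ = 883.56 + 35.99 = 919.55 m.
Total head at MW-9: h = 914.42 m (water level in the piezometer is the total head).
Head difference: h(MW-6) − h(MW-9) = 919.55 − 914.42 = 5.13 m.
Hydraulic gradient: i = |Δh| / L = 5.13 / 1264.5 = 0.00406.
Flow is from higher to lower head: from MW-6 toward MW-9, i.e. toward the west.

i ≈ 0.00406; groundwater flows toward the west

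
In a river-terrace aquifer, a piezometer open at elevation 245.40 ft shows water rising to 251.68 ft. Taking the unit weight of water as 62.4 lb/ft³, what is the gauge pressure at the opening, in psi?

P ≈ 2.72 psi

Pressure head ψ = h − z = 251.68 − 245.40 = 6.28 ft.
P = γ·ψ / 144 = 62.4 × 6.28 / 144 = 2.72 psi.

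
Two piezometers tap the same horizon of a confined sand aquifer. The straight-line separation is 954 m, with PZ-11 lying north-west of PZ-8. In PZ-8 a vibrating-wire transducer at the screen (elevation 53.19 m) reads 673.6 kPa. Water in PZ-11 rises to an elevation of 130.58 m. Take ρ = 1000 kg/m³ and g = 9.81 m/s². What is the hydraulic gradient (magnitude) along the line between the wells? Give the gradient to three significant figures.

Pressure head at PZ-8: ψ = P/(ρg) = 673.6×1000 / (1000 × 9.81) = 68.66 m.
Total head at PZ-8: h = z + ψ = 53.19 + 68.66 = 121.85 m.
Total head at PZ-11: h = 130.58 m (water level in the piezometer is the total head).
Head difference: h(PZ-8) − h(PZ-11) = 121.85 − 130.58 = -8.73 m.
Hydraulic gradient: i = |Δh| / L = 8.73 / 954 = 0.00915.

i ≈ 0.00915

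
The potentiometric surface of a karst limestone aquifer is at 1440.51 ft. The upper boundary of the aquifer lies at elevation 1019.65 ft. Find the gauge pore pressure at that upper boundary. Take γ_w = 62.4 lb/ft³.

P ≈ 182 psi

Pressure head at the aquifer top: ψ = h − z = 1440.51 − 1019.65 = 420.86 ft.
P = γψ/144 = 62.4 × 420.86 / 144 = 182 psi.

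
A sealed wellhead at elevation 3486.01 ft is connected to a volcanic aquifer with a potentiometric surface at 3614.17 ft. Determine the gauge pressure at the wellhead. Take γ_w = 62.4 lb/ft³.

P ≈ 55.5 psi

Head above the cap: Δh = 3614.17 − 3486.01 = 128.16 ft.
P = γΔh/144 = 62.4 × 128.16 / 144 = 55.5 psi.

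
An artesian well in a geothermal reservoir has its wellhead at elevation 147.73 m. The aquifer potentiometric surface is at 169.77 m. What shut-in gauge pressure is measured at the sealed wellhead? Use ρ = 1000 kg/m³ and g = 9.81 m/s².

Head above the cap: Δh = 169.77 − 147.73 = 22.04 m.
P = ρgΔh = 1000 × 9.81 × 22.04 = 216212 Pa ≈ 216 kPa.

P ≈ 216 kPa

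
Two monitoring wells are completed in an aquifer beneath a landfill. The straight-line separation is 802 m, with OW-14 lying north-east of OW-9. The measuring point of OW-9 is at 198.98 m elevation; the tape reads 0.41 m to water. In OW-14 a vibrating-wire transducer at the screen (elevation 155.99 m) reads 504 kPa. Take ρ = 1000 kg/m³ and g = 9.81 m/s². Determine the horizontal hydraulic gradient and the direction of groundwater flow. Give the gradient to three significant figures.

i ≈ 0.0110; groundwater flows toward the south-west

Total head at OW-9: h = 198.98 − 0.41 = 198.57 m.
Pressure head at OW-14: ψ = P/(ρg) = 504×1000 / (1000 × 9.81) = 51.38 m.
Total head at OW-14: h = z + ψ = 155.99 + 51.38 = 207.37 m.
Head difference: h(OW-9) − h(OW-14) = 198.57 − 207.37 = -8.80 m.
Hydraulic gradient: i = |Δh| / L = 8.80 / 802 = 0.0110.
Flow is from higher to lower head: from OW-14 toward OW-9, i.e. toward the south-west.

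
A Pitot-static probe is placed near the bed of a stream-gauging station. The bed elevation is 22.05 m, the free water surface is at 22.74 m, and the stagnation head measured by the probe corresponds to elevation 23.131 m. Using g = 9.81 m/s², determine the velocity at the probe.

Near the bed, under hydrostatic conditions, the piezometric head (z + ψ) equals the free-surface elevation, 22.74 m.
Velocity head = total − piezometric = 23.131 − 22.74 = 0.391 m.
v = √(2g·h_v) = √(2 × 9.81 × 0.391) = 2.77 m/s.

v ≈ 2.77 m/s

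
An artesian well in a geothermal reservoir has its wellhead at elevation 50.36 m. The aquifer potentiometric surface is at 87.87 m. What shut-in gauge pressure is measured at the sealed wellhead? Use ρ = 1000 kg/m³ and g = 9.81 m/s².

P ≈ 368 kPa

Head above the cap: Δh = 87.87 − 50.36 = 37.51 m.
P = ρgΔh = 1000 × 9.81 × 37.51 = 367973 Pa ≈ 368 kPa.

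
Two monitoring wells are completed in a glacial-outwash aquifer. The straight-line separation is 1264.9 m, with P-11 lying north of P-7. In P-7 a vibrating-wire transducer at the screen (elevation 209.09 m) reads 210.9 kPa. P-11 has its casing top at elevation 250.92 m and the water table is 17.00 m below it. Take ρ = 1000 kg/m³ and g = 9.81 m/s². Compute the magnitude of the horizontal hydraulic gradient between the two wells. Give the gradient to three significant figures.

i ≈ 0.00263

Pressure head at P-7: ψ = P/(ρg) = 210.9×1000 / (1000 × 9.81) = 21.50 m.
Total head at P-7: h = z + ψ = 209.09 + 21.50 = 230.59 m.
Total head at P-11: h = 250.92 − 17.00 = 233.92 m.
Head difference: h(P-7) − h(P-11) = 230.59 − 233.92 = -3.33 m.
Hydraulic gradient: i = |Δh| / L = 3.33 / 1264.9 = 0.00263.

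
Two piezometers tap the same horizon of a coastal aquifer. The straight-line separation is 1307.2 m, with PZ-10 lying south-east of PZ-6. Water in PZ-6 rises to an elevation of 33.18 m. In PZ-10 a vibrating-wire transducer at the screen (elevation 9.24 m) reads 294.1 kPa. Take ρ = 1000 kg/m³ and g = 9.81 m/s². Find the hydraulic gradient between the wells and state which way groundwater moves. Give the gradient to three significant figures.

Total head at PZ-6: h = 33.18 m (water level in the piezometer is the total head).
Pressure head at PZ-10: ψ = P/(ρg) = 294.1×1000 / (1000 × 9.81) = 29.98 m.
Total head at PZ-10: h = z + ψ = 9.24 + 29.98 = 39.22 m.
Head difference: h(PZ-6) − h(PZ-10) = 33.18 − 39.22 = -6.04 m.
Hydraulic gradient: i = |Δh| / L = 6.04 / 1307.2 = 0.00462.
Flow is from higher to lower head: from PZ-10 toward PZ-6, i.e. toward the north-west.

i ≈ 0.00462; groundwater flows toward the north-west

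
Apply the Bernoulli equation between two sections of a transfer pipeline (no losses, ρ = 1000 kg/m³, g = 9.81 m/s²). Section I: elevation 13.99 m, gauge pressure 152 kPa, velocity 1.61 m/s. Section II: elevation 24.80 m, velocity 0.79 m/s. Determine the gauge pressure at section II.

Pressure head at I: ψ₁ = P₁/(ρg) = 152×1000 / (1000 × 9.81) = 15.49 m.
Velocity heads: v₁²/2g = 1.61²/19.62 = 0.132 m; v₂²/2g = 0.79²/19.62 = 0.032 m.
Total head H = z₁ + ψ₁ + v₁²/2g = 13.99 + 15.49 + 0.132 = 29.61 m.
ψ₂ = H − z₂ − v₂²/2g = 29.61 − 24.80 − 0.032 = 4.78 m.
P₂ = ρgψ₂ = 1000 × 9.81 × 4.78 ≈ 46.9 kPa.

P₂ ≈ 46.9 kPa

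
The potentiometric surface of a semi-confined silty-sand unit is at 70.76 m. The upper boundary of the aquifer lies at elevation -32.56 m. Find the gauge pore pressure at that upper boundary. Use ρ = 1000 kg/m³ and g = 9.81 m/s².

P ≈ 1010 kPa

Pressure head at the aquifer top: ψ = h − z = 70.76 − (-32.56) = 103.32 m.
P = ρgψ = 1000 × 9.81 × 103.32 = 1013569 Pa ≈ 1010 kPa.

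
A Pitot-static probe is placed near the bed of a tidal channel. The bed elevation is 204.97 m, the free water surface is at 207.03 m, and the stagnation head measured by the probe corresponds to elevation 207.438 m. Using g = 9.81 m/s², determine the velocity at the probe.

Near the bed, under hydrostatic conditions, the piezometric head (z + ψ) equals the free-surface elevation, 207.03 m.
Velocity head = total − piezometric = 207.438 − 207.03 = 0.408 m.
v = √(2g·h_v) = √(2 × 9.81 × 0.408) = 2.83 m/s.

v ≈ 2.83 m/s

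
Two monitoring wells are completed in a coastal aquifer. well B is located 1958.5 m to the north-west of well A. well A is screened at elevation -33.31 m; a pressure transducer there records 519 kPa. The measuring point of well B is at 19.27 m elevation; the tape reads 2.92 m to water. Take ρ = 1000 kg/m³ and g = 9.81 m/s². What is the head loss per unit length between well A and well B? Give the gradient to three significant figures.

Pressure head at well A: ψ = P/(ρg) = 519×1000 / (1000 × 9.81) = 52.91 m.
Total head at well A: h = z + ψ = -33.31 + 52.91 = 19.60 m.
Total head at well B: h = 19.27 − 2.92 = 16.35 m.
Head difference: h(well A) − h(well B) = 19.60 − 16.35 = 3.25 m.
Hydraulic gradient: i = |Δh| / L = 3.25 / 1958.5 = 0.00166.

i ≈ 0.00166 m/m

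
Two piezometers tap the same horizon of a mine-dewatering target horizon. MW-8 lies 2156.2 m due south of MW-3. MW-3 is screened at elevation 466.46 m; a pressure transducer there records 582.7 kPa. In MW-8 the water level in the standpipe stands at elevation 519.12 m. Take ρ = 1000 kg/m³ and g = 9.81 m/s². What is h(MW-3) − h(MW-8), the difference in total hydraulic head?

Δh ≈ 6.74 m

Pressure head at MW-3: ψ = P/(ρg) = 582.7×1000 / (1000 × 9.81) = 59.40 m.
Total head at MW-3: h = z + ψ = 466.46 + 59.40 = 525.86 m.
Total head at MW-8: h = 519.12 m (water level in the piezometer is the total head).
Head difference: h(MW-3) − h(MW-8) = 525.86 − 519.12 = 6.74 m.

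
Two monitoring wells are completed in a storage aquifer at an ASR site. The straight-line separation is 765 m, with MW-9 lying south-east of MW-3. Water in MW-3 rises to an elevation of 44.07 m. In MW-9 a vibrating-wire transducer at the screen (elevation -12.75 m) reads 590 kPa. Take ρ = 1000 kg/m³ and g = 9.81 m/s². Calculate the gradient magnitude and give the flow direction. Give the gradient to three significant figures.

i ≈ 0.00434; groundwater flows toward the north-west

Total head at MW-3: h = 44.07 m (water level in the piezometer is the total head).
Pressure head at MW-9: ψ = P/(ρg) = 590×1000 / (1000 × 9.81) = 60.14 m.
Total head at MW-9: h = z + ψ = -12.75 + 60.14 = 47.39 m.
Head difference: h(MW-3) − h(MW-9) = 44.07 − 47.39 = -3.32 m.
Hydraulic gradient: i = |Δh| / L = 3.32 / 765 = 0.00434.
Flow is from higher to lower head: from MW-9 toward MW-3, i.e. toward the north-west.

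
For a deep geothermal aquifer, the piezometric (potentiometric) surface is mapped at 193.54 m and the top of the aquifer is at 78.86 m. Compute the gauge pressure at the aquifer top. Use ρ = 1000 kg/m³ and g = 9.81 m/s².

Pressure head at the aquifer top: ψ = h − z = 193.54 − 78.86 = 114.68 m.
P = ρgψ = 1000 × 9.81 × 114.68 = 1125011 Pa ≈ 1130 kPa.

P ≈ 1130 kPa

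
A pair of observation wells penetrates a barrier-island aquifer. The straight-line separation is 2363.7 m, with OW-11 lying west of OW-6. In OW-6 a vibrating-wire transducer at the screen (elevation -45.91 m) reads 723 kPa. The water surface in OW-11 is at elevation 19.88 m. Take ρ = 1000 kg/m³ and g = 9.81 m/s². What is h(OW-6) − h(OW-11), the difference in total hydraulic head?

Δh ≈ 7.91 m

Pressure head at OW-6: ψ = P/(ρg) = 723×1000 / (1000 × 9.81) = 73.70 m.
Total head at OW-6: h = z + ψ = -45.91 + 73.70 = 27.79 m.
Total head at OW-11: h = 19.88 m (water level in the piezometer is the total head).
Head difference: h(OW-6) − h(OW-11) = 27.79 − 19.88 = 7.91 m.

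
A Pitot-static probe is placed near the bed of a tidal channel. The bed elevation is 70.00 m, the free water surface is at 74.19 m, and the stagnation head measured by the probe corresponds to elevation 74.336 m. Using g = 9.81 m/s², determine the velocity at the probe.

Near the bed, under hydrostatic conditions, the piezometric head (z + ψ) equals the free-surface elevation, 74.19 m.
Velocity head = total − piezometric = 74.336 − 74.19 = 0.146 m.
v = √(2g·h_v) = √(2 × 9.81 × 0.146) = 1.69 m/s.

v ≈ 1.69 m/s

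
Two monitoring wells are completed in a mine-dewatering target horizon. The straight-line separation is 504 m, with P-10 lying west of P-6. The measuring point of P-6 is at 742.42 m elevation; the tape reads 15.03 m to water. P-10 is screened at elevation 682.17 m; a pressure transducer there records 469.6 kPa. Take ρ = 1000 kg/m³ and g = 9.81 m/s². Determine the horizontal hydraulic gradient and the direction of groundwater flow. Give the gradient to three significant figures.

Total head at P-6: h = 742.42 − 15.03 = 727.39 m.
Pressure head at P-10: ψ = P/(ρg) = 469.6×1000 / (1000 × 9.81) = 47.87 m.
Total head at P-10: h = z + ψ = 682.17 + 47.87 = 730.04 m.
Head difference: h(P-6) − h(P-10) = 727.39 − 730.04 = -2.65 m.
Hydraulic gradient: i = |Δh| / L = 2.65 / 504 = 0.00526.
Flow is from higher to lower head: from P-10 toward P-6, i.e. toward the east.

i ≈ 0.00526; groundwater flows toward the east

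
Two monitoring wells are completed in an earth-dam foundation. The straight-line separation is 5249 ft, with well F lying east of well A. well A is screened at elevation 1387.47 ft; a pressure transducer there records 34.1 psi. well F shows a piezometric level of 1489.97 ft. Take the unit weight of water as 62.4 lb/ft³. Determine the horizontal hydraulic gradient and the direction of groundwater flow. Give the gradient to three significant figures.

Pressure head at well A: ψ = 144·P/γ = 144 × 34.1 / 62.4 = 78.69 ft.
Total head at well A: h = z + ψ = 1387.47 + 78.69 = 1466.16 ft.
Total head at well F: h = 1489.97 ft (water level in the piezometer is the total head).
Head difference: h(well A) − h(well F) = 1466.16 − 1489.97 = -23.81 ft.
Hydraulic gradient: i = |Δh| / L = 23.81 / 5249 = 0.00454.
Flow is from higher to lower head: from well F toward well A, i.e. toward the west.

i ≈ 0.00454; groundwater flows toward the west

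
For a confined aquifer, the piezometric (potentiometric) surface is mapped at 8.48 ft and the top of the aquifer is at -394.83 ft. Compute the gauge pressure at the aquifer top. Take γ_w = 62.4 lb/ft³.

P ≈ 175 psi

Pressure head at the aquifer top: ψ = h − z = 8.48 − (-394.83) = 403.31 ft.
P = γψ/144 = 62.4 × 403.31 / 144 = 175 psi.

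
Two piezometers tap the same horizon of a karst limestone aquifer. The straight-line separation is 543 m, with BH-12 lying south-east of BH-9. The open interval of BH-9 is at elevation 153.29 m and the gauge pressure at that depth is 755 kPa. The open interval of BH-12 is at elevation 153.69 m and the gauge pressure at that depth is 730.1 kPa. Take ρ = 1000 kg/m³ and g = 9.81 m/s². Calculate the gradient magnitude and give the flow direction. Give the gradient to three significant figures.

Pressure head at BH-9: ψ = P/(ρg) = 755×1000 / (1000 × 9.81) = 76.96 m.
Total head at BH-9: h = z + ψ = 153.29 + 76.96 = 230.25 m.
Pressure head at BH-12: ψ = P/(ρg) = 730.1×1000 / (1000 × 9.81) = 74.42 m.
Total head at BH-12: h = z + ψ = 153.69 + 74.42 = 228.11 m.
Head difference: h(BH-9) − h(BH-12) = 230.25 − 228.11 = 2.14 m.
Hydraulic gradient: i = |Δh| / L = 2.14 / 543 = 0.00394.
Flow is from higher to lower head: from BH-9 toward BH-12, i.e. toward the south-east.

i ≈ 0.00394; groundwater flows toward the south-east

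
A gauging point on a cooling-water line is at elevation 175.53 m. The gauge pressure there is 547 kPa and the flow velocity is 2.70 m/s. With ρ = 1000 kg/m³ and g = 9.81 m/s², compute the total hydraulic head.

h ≈ 231.66 m

Pressure head ψ = P/(ρg) = 547×1000 / (1000 × 9.81) = 55.76 m.
Velocity head = v²/(2g) = 2.70² / (2 × 9.81) = 0.372 m.
h = z + ψ + v²/(2g) = 175.53 + 55.76 + 0.372 = 231.66 m.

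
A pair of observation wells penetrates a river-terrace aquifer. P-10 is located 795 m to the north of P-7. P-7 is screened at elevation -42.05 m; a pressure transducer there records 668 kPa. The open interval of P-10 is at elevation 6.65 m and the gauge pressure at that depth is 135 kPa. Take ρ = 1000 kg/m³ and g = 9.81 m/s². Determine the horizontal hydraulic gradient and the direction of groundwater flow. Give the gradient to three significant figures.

i ≈ 0.00708; groundwater flows toward the north

Pressure head at P-7: ψ = P/(ρg) = 668×1000 / (1000 × 9.81) = 68.09 m.
Total head at P-7: h = z + ψ = -42.05 + 68.09 = 26.04 m.
Pressure head at P-10: ψ = P/(ρg) = 135×1000 / (1000 × 9.81) = 13.76 m.
Total head at P-10: h = z + ψ = 6.65 + 13.76 = 20.41 m.
Head difference: h(P-7) − h(P-10) = 26.04 − 20.41 = 5.63 m.
Hydraulic gradient: i = |Δh| / L = 5.63 / 795 = 0.00708.
Flow is from higher to lower head: from P-7 toward P-10, i.e. toward the north.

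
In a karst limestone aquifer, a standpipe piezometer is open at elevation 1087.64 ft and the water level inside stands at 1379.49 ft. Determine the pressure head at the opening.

Total head h = 1379.49 ft (the water-surface elevation in the piezometer).
Pressure head ψ = h − z = 1379.49 − 1087.64 = 291.85 ft.

ψ ≈ 291.85 ft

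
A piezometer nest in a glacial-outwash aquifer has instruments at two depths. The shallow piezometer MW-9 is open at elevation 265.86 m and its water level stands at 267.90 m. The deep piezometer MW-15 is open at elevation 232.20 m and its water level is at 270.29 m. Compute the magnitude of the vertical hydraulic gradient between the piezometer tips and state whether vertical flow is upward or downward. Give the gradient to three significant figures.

Total head at MW-9: h = 267.90 m (water level in the standpipe).
Total head at MW-15: h = 270.29 m.
Δh = h(MW-9) − h(MW-15) = 267.90 − 270.29 = -2.39 m.
Vertical separation Δz = 265.86 − 232.20 = 33.66 m.
|i_v| = |Δh| / Δz = 2.39 / 33.66 = 0.0710.
Head is higher in the deep piezometer, so vertical flow is upward (discharge condition).

|i_v| ≈ 0.0710; vertical flow is upward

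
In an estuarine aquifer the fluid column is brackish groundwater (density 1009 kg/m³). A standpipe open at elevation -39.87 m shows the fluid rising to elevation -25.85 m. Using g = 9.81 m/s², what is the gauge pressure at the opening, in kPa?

P ≈ 139 kPa

Pressure head ψ = h − z = -25.85 − (-39.87) = 14.02 m.
P = ρgψ = 1009 × 9.81 × 14.02 = 138774 Pa ≈ 139 kPa.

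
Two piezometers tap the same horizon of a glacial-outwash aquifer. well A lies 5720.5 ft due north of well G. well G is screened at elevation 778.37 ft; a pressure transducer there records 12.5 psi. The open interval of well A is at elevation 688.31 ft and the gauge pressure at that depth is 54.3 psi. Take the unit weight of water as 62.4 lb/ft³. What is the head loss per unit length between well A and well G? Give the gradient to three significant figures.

i ≈ 0.00112 ft/ft

Pressure head at well G: ψ = 144·P/γ = 144 × 12.5 / 62.4 = 28.85 ft.
Total head at well G: h = z + ψ = 778.37 + 28.85 = 807.22 ft.
Pressure head at well A: ψ = 144·P/γ = 144 × 54.3 / 62.4 = 125.31 ft.
Total head at well A: h = z + ψ = 688.31 + 125.31 = 813.62 ft.
Head difference: h(well G) − h(well A) = 807.22 − 813.62 = -6.40 ft.
Hydraulic gradient: i = |Δh| / L = 6.40 / 5720.5 = 0.00112.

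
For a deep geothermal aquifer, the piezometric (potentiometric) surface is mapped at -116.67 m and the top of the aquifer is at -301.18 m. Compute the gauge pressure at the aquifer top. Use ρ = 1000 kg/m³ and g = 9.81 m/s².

Pressure head at the aquifer top: ψ = h − z = -116.67 − (-301.18) = 184.51 m.
P = ρgψ = 1000 × 9.81 × 184.51 = 1810043 Pa ≈ 1810 kPa.

P ≈ 1810 kPa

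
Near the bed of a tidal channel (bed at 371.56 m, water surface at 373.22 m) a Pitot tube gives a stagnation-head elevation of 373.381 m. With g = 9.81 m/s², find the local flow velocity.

v ≈ 1.78 m/s

Near the bed, under hydrostatic conditions, the piezometric head (z + ψ) equals the free-surface elevation, 373.22 m.
Velocity head = total − piezometric = 373.381 − 373.22 = 0.161 m.
v = √(2g·h_v) = √(2 × 9.81 × 0.161) = 1.78 m/s.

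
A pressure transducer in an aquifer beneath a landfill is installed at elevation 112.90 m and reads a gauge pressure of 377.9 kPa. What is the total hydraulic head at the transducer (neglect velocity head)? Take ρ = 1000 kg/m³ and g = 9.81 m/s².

ψ = P/(ρg) = 377.9×1000 / (1000 × 9.81) = 38.52 m.
h = z + ψ = 112.90 + 38.52 = 151.42 m.

h ≈ 151.42 m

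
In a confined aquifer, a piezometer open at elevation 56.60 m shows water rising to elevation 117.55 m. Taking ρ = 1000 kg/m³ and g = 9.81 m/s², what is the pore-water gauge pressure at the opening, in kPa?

Pressure head ψ = h − z = 117.55 − 56.60 = 60.95 m.
P = ρgψ = 1000 × 9.81 × 60.95 = 597920 Pa ≈ 598 kPa.

P ≈ 598 kPa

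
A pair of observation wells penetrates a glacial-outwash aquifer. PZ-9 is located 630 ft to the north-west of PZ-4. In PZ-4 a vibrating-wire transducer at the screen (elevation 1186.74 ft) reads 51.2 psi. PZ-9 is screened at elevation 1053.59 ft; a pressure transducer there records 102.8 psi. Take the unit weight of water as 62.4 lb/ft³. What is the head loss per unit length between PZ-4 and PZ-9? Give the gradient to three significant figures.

i ≈ 0.0223 ft/ft

Pressure head at PZ-4: ψ = 144·P/γ = 144 × 51.2 / 62.4 = 118.15 ft.
Total head at PZ-4: h = z + ψ = 1186.74 + 118.15 = 1304.89 ft.
Pressure head at PZ-9: ψ = 144·P/γ = 144 × 102.8 / 62.4 = 237.23 ft.
Total head at PZ-9: h = z + ψ = 1053.59 + 237.23 = 1290.82 ft.
Head difference: h(PZ-4) − h(PZ-9) = 1304.89 − 1290.82 = 14.07 ft.
Hydraulic gradient: i = |Δh| / L = 14.07 / 630 = 0.0223.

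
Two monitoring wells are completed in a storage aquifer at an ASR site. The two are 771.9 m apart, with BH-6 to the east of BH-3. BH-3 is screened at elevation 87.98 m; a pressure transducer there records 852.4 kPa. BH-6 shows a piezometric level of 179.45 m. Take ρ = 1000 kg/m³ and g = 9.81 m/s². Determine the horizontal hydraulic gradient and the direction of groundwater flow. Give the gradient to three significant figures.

Pressure head at BH-3: ψ = P/(ρg) = 852.4×1000 / (1000 × 9.81) = 86.89 m.
Total head at BH-3: h = z + ψ = 87.98 + 86.89 = 174.87 m.
Total head at BH-6: h = 179.45 m (water level in the piezometer is the total head).
Head difference: h(BH-3) − h(BH-6) = 174.87 − 179.45 = -4.58 m.
Hydraulic gradient: i = |Δh| / L = 4.58 / 771.9 = 0.00593.
Flow is from higher to lower head: from BH-6 toward BH-3, i.e. toward the west.

i ≈ 0.00593; groundwater flows toward the west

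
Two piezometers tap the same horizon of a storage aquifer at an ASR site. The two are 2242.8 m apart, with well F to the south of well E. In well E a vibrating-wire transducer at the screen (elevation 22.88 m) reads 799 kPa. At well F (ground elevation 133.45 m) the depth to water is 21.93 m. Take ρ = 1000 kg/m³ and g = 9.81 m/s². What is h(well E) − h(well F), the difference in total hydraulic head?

Pressure head at well E: ψ = P/(ρg) = 799×1000 / (1000 × 9.81) = 81.45 m.
Total head at well E: h = z + ψ = 22.88 + 81.45 = 104.33 m.
Total head at well F: h = 133.45 − 21.93 = 111.52 m.
Head difference: h(well E) − h(well F) = 104.33 − 111.52 = -7.19 m.

Δh ≈ -7.19 m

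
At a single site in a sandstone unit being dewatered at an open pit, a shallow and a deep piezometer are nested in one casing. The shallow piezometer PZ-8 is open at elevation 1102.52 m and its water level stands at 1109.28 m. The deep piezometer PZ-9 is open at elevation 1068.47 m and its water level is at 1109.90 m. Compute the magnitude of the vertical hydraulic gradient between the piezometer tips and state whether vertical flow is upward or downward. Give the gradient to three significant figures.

|i_v| ≈ 0.0182; vertical flow is upward

Total head at PZ-8: h = 1109.28 m (water level in the standpipe).
Total head at PZ-9: h = 1109.90 m.
Δh = h(PZ-8) − h(PZ-9) = 1109.28 − 1109.90 = -0.62 m.
Vertical separation Δz = 1102.52 − 1068.47 = 34.05 m.
|i_v| = |Δh| / Δz = 0.62 / 34.05 = 0.0182.
Head is higher in the deep piezometer, so vertical flow is upward (discharge condition).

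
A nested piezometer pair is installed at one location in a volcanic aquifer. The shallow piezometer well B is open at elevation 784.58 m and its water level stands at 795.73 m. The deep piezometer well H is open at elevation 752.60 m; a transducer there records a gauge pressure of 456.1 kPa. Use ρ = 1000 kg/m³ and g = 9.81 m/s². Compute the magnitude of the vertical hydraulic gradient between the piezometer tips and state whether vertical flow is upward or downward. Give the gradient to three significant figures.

|i_v| ≈ 0.105; vertical flow is upward

Total head at well B: h = 795.73 m (water level in the standpipe).
Pressure head at well H: ψ = P/(ρg) = 456.1×1000 / (1000 × 9.81) = 46.49 m.
Total head at well H: h = z + ψ = 752.60 + 46.49 = 799.09 m.
Δh = h(well B) − h(well H) = 795.73 − 799.09 = -3.36 m.
Vertical separation Δz = 784.58 − 752.60 = 31.98 m.
|i_v| = |Δh| / Δz = 3.36 / 31.98 = 0.105.
Head is higher in the deep piezometer, so vertical flow is upward (discharge condition).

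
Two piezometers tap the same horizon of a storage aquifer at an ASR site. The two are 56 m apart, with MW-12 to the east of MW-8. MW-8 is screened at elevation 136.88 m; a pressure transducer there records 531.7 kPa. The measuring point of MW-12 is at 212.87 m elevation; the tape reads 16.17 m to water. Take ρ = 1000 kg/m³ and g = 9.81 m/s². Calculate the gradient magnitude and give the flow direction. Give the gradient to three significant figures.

i ≈ 0.100; groundwater flows toward the west

Pressure head at MW-8: ψ = P/(ρg) = 531.7×1000 / (1000 × 9.81) = 54.20 m.
Total head at MW-8: h = z + ψ = 136.88 + 54.20 = 191.08 m.
Total head at MW-12: h = 212.87 − 16.17 = 196.70 m.
Head difference: h(MW-8) − h(MW-12) = 191.08 − 196.70 = -5.62 m.
Hydraulic gradient: i = |Δh| / L = 5.62 / 56 = 0.100.
Flow is from higher to lower head: from MW-12 toward MW-8, i.e. toward the west.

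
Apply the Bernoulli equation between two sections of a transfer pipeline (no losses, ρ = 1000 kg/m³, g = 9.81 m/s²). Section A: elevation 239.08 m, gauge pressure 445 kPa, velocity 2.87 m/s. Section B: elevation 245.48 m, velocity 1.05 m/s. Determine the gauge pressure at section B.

Pressure head at A: ψ₁ = P₁/(ρg) = 445×1000 / (1000 × 9.81) = 45.36 m.
Velocity heads: v₁²/2g = 2.87²/19.62 = 0.420 m; v₂²/2g = 1.05²/19.62 = 0.056 m.
Total head H = z₁ + ψ₁ + v₁²/2g = 239.08 + 45.36 + 0.420 = 284.86 m.
ψ₂ = H − z₂ − v₂²/2g = 284.86 − 245.48 − 0.056 = 39.32 m.
P₂ = ρgψ₂ = 1000 × 9.81 × 39.32 ≈ 386 kPa.

P₂ ≈ 386 kPa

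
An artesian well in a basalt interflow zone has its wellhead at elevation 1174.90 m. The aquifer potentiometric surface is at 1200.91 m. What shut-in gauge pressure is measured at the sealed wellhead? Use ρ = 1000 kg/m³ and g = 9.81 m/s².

Head above the cap: Δh = 1200.91 − 1174.90 = 26.01 m.
P = ρgΔh = 1000 × 9.81 × 26.01 = 255158 Pa ≈ 255 kPa.

P ≈ 255 kPa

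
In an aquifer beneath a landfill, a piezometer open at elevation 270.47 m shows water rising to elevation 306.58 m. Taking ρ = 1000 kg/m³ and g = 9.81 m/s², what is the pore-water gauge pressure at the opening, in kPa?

Pressure head ψ = h − z = 306.58 − 270.47 = 36.11 m.
P = ρgψ = 1000 × 9.81 × 36.11 = 354239 Pa ≈ 354 kPa.

P ≈ 354 kPa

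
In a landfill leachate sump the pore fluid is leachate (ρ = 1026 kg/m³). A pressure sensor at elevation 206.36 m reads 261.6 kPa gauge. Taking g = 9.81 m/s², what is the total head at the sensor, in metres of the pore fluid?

h ≈ 232.35 m

ψ = P/(ρg) = 261.6×1000 / (1026 × 9.81) = 25.99 m.
h = z + ψ = 206.36 + 25.99 = 232.35 m.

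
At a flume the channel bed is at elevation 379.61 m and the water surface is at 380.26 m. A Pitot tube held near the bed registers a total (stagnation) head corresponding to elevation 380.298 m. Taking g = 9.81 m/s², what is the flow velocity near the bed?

Near the bed, under hydrostatic conditions, the piezometric head (z + ψ) equals the free-surface elevation, 380.26 m.
Velocity head = total − piezometric = 380.298 − 380.26 = 0.038 m.
v = √(2g·h_v) = √(2 × 9.81 × 0.038) = 0.863 m/s.

v ≈ 0.863 m/s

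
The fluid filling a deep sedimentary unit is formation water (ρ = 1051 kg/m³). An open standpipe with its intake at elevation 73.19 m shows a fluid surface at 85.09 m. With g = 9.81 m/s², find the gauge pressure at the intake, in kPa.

P ≈ 123 kPa

Pressure head ψ = h − z = 85.09 − 73.19 = 11.90 m.
P = ρgψ = 1051 × 9.81 × 11.90 = 122693 Pa ≈ 123 kPa.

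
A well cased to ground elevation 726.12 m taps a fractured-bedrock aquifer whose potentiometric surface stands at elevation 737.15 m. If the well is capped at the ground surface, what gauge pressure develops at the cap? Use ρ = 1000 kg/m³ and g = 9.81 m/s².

P ≈ 108 kPa

Head above the cap: Δh = 737.15 − 726.12 = 11.03 m.
P = ρgΔh = 1000 × 9.81 × 11.03 = 108204 Pa ≈ 108 kPa.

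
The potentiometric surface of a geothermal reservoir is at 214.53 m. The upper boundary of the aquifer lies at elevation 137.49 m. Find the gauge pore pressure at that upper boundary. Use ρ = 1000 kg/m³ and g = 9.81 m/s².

Pressure head at the aquifer top: ψ = h − z = 214.53 − 137.49 = 77.04 m.
P = ρgψ = 1000 × 9.81 × 77.04 = 755762 Pa ≈ 756 kPa.

P ≈ 756 kPa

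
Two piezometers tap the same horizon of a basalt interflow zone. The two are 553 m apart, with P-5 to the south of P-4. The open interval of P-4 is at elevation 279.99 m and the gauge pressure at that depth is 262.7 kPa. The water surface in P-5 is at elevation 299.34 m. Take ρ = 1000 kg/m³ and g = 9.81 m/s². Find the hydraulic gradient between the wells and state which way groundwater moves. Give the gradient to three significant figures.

Pressure head at P-4: ψ = P/(ρg) = 262.7×1000 / (1000 × 9.81) = 26.78 m.
Total head at P-4: h = z + ψ = 279.99 + 26.78 = 306.77 m.
Total head at P-5: h = 299.34 m (water level in the piezometer is the total head).
Head difference: h(P-4) − h(P-5) = 306.77 − 299.34 = 7.43 m.
Hydraulic gradient: i = |Δh| / L = 7.43 / 553 = 0.0134.
Flow is from higher to lower head: from P-4 toward P-5, i.e. toward the south.

i ≈ 0.0134; groundwater flows toward the south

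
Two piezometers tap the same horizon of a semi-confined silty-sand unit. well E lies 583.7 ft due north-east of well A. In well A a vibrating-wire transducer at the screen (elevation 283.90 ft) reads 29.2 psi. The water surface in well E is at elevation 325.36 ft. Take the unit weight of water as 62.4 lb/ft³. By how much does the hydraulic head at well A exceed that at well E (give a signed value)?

Δh ≈ 25.92 ft

Pressure head at well A: ψ = 144·P/γ = 144 × 29.2 / 62.4 = 67.38 ft.
Total head at well A: h = z + ψ = 283.90 + 67.38 = 351.28 ft.
Total head at well E: h = 325.36 ft (water level in the piezometer is the total head).
Head difference: h(well A) − h(well E) = 351.28 − 325.36 = 25.92 ft.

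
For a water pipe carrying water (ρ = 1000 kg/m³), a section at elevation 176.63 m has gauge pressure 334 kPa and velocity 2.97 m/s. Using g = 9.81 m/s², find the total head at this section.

Pressure head ψ = P/(ρg) = 334×1000 / (1000 × 9.81) = 34.05 m.
Velocity head = v²/(2g) = 2.97² / (2 × 9.81) = 0.450 m.
h = z + ψ + v²/(2g) = 176.63 + 34.05 + 0.450 = 211.13 m.

h ≈ 211.13 m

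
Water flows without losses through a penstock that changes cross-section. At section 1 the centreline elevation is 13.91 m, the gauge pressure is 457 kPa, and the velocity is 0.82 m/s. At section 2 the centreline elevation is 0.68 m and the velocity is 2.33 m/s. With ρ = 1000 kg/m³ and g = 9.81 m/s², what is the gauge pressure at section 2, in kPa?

P₂ ≈ 584 kPa

Pressure head at 1: ψ₁ = P₁/(ρg) = 457×1000 / (1000 × 9.81) = 46.59 m.
Velocity heads: v₁²/2g = 0.82²/19.62 = 0.034 m; v₂²/2g = 2.33²/19.62 = 0.277 m.
Total head H = z₁ + ψ₁ + v₁²/2g = 13.91 + 46.59 + 0.034 = 60.53 m.
ψ₂ = H − z₂ − v₂²/2g = 60.53 − 0.68 − 0.277 = 59.57 m.
P₂ = ρgψ₂ = 1000 × 9.81 × 59.57 ≈ 584 kPa.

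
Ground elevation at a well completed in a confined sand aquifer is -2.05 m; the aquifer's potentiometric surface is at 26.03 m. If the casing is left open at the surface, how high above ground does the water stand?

Water rises to the potentiometric surface, so the rise above ground = 26.03 − (-2.05) = 28.08 m.

≈ 28.08 m above ground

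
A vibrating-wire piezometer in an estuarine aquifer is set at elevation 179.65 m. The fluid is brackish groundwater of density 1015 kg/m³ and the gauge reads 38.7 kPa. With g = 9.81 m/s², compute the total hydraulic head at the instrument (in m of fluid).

ψ = P/(ρg) = 38.7×1000 / (1015 × 9.81) = 3.89 m.
h = z + ψ = 179.65 + 3.89 = 183.54 m.

h ≈ 183.54 m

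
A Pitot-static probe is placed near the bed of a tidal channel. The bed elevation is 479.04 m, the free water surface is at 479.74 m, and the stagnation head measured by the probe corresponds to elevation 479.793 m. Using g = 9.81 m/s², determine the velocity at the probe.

v ≈ 1.02 m/s

Near the bed, under hydrostatic conditions, the piezometric head (z + ψ) equals the free-surface elevation, 479.74 m.
Velocity head = total − piezometric = 479.793 − 479.74 = 0.053 m.
v = √(2g·h_v) = √(2 × 9.81 × 0.053) = 1.02 m/s.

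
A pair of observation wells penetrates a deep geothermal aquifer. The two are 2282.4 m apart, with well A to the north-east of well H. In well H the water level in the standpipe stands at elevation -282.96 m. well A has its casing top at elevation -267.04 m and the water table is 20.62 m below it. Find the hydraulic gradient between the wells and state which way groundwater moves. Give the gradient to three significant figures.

Total head at well H: h = -282.96 m (water level in the piezometer is the total head).
Total head at well A: h = -267.04 − 20.62 = -287.66 m.
Head difference: h(well H) − h(well A) = -282.96 − (-287.66) = 4.70 m.
Hydraulic gradient: i = |Δh| / L = 4.70 / 2282.4 = 0.00206.
Flow is from higher to lower head: from well H toward well A, i.e. toward the north-east.

i ≈ 0.00206; groundwater flows toward the north-east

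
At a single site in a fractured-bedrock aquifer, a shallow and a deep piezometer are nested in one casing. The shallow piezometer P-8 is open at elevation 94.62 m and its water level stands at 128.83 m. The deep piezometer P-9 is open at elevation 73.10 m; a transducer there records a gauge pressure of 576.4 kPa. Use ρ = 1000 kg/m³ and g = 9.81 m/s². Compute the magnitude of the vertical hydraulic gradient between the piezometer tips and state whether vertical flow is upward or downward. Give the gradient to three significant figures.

Total head at P-8: h = 128.83 m (water level in the standpipe).
Pressure head at P-9: ψ = P/(ρg) = 576.4×1000 / (1000 × 9.81) = 58.76 m.
Total head at P-9: h = z + ψ = 73.10 + 58.76 = 131.86 m.
Δh = h(P-8) − h(P-9) = 128.83 − 131.86 = -3.03 m.
Vertical separation Δz = 94.62 − 73.10 = 21.52 m.
|i_v| = |Δh| / Δz = 3.03 / 21.52 = 0.141.
Head is higher in the deep piezometer, so vertical flow is upward (discharge condition).

|i_v| ≈ 0.141; vertical flow is upward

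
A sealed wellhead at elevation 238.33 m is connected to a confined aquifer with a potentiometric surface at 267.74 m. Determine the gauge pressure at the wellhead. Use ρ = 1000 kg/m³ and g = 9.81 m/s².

Head above the cap: Δh = 267.74 − 238.33 = 29.41 m.
P = ρgΔh = 1000 × 9.81 × 29.41 = 288512 Pa ≈ 289 kPa.

P ≈ 289 kPa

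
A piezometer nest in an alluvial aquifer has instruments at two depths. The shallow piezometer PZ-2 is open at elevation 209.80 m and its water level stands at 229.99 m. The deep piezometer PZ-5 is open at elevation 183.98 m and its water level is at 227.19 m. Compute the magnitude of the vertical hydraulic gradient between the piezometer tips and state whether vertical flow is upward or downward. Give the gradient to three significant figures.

Total head at PZ-2: h = 229.99 m (water level in the standpipe).
Total head at PZ-5: h = 227.19 m.
Δh = h(PZ-2) − h(PZ-5) = 229.99 − 227.19 = 2.80 m.
Vertical separation Δz = 209.80 − 183.98 = 25.82 m.
|i_v| = |Δh| / Δz = 2.80 / 25.82 = 0.108.
Head is higher in the shallow piezometer, so vertical flow is downward (recharge condition).

|i_v| ≈ 0.108; vertical flow is downward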